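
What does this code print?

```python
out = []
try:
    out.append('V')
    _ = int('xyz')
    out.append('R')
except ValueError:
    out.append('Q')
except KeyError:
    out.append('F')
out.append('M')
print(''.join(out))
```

Execution trace: 'V' (try body) → 'Q' (except ValueError) → 'M' (after the try/except). Output: VQM

Answer: VQM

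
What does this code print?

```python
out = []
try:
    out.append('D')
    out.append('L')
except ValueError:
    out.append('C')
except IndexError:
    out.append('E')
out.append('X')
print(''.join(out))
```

Execution trace: 'D' (try body) → 'L' (try body, no exception) → 'X' (after the try/except). Output: DLX

Answer: DLX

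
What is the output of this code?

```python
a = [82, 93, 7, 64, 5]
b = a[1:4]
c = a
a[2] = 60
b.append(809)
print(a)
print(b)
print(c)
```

Key concept: slice vs alias.
Step by step:
`a = [82, 93, 7, 64, 5]` → a = [82, 93, 7, 64, 5]
`b = a[1:4]` → b = [93, 7, 64]
`c = a` → c = [82, 93, 7, 64, 5] (same object as a)
`a[2] = 60` → a = [82, 93, 60, 64, 5] (same object as c); c = [82, 93, 60, 64, 5] (same object as a)
`b.append(809)` → b = [93, 7, 64, 809]
`print(a)` → prints [82, 93, 60, 64, 5]
`print(b)` → prints [93, 7, 64, 809]
`print(c)` → prints [82, 93, 60, 64, 5]

Answer:
[82, 93, 60, 64, 5]
[93, 7, 64, 809]
[82, 93, 60, 64, 5]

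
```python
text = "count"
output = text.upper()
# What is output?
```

Trace:
`text = "count"` → text = 'count'
`output = text.upper()` → output = 'COUNT'
So output = 'COUNT'

Answer: 'COUNT'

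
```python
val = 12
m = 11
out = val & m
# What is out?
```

Trace:
`val = 12` → val = 12
`m = 11` → m = 11
`out = val & m` → out = 8
So out = 8

Answer: 8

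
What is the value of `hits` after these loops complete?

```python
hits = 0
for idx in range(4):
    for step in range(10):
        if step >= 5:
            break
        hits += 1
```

Inner breaks at 5, outer runs 4 times
`hits` takes the values: 0 → 1 → 2 → 3 → 4 → 5 → 6 → 7 → 8 → 9 → 10 → 11 → 12 → 13 → 14 → 15 → 16 → 17 → 18 → 19 → 20

Answer: 20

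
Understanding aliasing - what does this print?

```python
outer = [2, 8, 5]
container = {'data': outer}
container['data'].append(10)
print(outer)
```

Key concept: dict holds reference to list.
Step by step:
`outer = [2, 8, 5]` → outer = [2, 8, 5]
`container = {'data': outer}` → container = {'data': [2, 8, 5]}
`container['data'].append(10)` → outer = [2, 8, 5, 10]; container = {'data': [2, 8, 5, 10]}
`print(outer)` → prints [2, 8, 5, 10]

Answer: [2, 8, 5, 10]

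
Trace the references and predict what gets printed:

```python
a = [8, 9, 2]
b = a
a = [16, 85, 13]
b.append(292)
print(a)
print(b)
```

Key concept: rebinding vs mutation: a is rebound to a new list, b still points at the original.
Step by step:
`a = [8, 9, 2]` → a = [8, 9, 2]
`b = a` → b = [8, 9, 2] (same object as a)
`a = [16, 85, 13]` → a = [16, 85, 13]
`b.append(292)` → b = [8, 9, 2, 292]
`print(a)` → prints [16, 85, 13]
`print(b)` → prints [8, 9, 2, 292]

Answer:
[16, 85, 13]
[8, 9, 2, 292]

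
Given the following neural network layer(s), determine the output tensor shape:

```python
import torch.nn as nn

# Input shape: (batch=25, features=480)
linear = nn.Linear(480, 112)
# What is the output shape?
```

Input: (25, 480) -> Output: (25, 112)

Answer: (25, 112)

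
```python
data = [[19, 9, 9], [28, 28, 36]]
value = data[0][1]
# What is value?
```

Trace:
`data = [[19, 9, 9], [28, 28, 36]]` → data = [[19, 9, 9], [28, 28, 36]]
`value = data[0][1]` → value = 9
So value = 9

Answer: 9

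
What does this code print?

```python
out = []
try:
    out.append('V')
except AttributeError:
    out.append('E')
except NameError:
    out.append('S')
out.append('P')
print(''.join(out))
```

Execution trace: 'V' (try body, no exception) → 'P' (after the try/except). Output: VP

Answer: VP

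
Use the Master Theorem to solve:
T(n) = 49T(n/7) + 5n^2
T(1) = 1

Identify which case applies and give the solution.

a=49, b=7, f(n)=5n^2. log_7(49) = 2. Since c=2 = 2, Case 2 applies: T(n) = Θ(n^log_b(a) · log n) = O(n^2 log n).

Answer: O(n^2 log n) - Case 2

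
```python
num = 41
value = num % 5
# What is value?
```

Trace:
`num = 41` → num = 41
`value = num % 5` → value = 1
So value = 1

Answer: 1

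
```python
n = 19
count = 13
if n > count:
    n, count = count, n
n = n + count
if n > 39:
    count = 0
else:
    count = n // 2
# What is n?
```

Trace:
`n = 19` → n = 19
`count = 13` → count = 13
`if n > count: ...` → n > count is True → n = 13; count = 19
`n = n + count` → n = 32
`if n > 39: ...` → n > 39 is False, take else branch → count = 16
So n = 32

Answer: 32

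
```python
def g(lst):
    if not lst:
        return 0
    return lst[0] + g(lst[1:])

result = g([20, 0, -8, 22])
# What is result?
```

20 + 0 + (-8) + 22 + 0 = 34

Answer: 34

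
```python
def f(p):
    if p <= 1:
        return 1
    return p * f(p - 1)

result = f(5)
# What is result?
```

f(5) = 5 * 4 * 3 * 2 * 1 = 120

Answer: 120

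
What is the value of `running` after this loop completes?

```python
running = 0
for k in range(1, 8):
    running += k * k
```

Sum of squares 1² to 7² = 140
`running` takes the values: 0 → 1 → 5 → 14 → 30 → 55 → 91 → 140

Answer: 140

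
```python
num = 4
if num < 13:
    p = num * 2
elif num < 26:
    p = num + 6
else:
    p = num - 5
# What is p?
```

Trace:
`num = 4` → num = 4
`if num < 13: ...` → num < 13 is True → p = 8
So p = 8

Answer: 8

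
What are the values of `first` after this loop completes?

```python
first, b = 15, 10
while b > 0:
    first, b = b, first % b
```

GCD of 15 and 10
`first` takes the values: 15 → 10 → 5

Answer: 5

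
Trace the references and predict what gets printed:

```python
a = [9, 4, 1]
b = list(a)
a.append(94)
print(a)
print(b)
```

Key concept: list() constructor creates copy.
Step by step:
`a = [9, 4, 1]` → a = [9, 4, 1]
`b = list(a)` → b = [9, 4, 1]
`a.append(94)` → a = [9, 4, 1, 94]
`print(a)` → prints [9, 4, 1, 94]
`print(b)` → prints [9, 4, 1]

Answer:
[9, 4, 1, 94]
[9, 4, 1]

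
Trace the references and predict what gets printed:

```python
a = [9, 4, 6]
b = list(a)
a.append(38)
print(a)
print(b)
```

Key concept: list() constructor creates copy.
Step by step:
`a = [9, 4, 6]` → a = [9, 4, 6]
`b = list(a)` → b = [9, 4, 6]
`a.append(38)` → a = [9, 4, 6, 38]
`print(a)` → prints [9, 4, 6, 38]
`print(b)` → prints [9, 4, 6]

Answer:
[9, 4, 6, 38]
[9, 4, 6]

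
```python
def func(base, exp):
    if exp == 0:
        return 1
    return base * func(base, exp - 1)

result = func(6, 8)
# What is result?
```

func(6, 8) = 6 * 6 * 6 * 6 * 6 * 6 * 6 * 6 = 1679616

Answer: 1679616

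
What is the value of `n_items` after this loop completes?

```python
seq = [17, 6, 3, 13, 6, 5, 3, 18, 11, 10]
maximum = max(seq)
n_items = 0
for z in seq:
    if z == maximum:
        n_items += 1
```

Count of max value 18 in [17, 6, 3, 13, 6, 5, 3, 18, 11, 10]
`n_items` takes the values: 0 → 1

Answer: 1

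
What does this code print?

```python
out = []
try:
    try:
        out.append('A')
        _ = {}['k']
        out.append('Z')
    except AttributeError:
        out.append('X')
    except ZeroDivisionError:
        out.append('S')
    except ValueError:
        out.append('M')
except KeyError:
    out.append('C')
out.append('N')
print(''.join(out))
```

Execution trace: 'A' (try body) → 'C' (outer except KeyError) → 'N' (after the try/except). Output: ACN

Answer: ACN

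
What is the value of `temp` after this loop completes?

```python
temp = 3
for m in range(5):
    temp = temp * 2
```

Multiply by 2, 5 times: 3 * 2^5 = 96
`temp` takes the values: 3 → 6 → 12 → 24 → 48 → 96

Answer: 96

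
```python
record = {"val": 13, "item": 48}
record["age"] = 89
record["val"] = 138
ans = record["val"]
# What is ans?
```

Trace:
`record = {"val": 13, "item": 48}` → record = {'val': 13, 'item': 48}
`record["age"] = 89` → record = {'val': 13, 'item': 48, 'age': 89}
`record["val"] = 138` → record = {'val': 138, 'item': 48, 'age': 89}
`ans = record["val"]` → ans = 138
So ans = 138

Answer: 138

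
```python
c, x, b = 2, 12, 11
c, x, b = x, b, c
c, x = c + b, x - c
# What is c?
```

Trace:
`c, x, b = 2, 12, 11` → c = 2; x = 12; b = 11
`c, x, b = x, b, c` → c = 12; x = 11; b = 2
`c, x = c + b, x - c` → c = 14; x = -1
So c = 14

Answer: 14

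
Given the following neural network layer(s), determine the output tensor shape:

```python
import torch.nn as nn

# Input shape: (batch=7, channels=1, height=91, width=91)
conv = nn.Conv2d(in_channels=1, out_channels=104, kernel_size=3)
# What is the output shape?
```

Input: (7, 1, 91, 91) -> Output: (7, 104, 89, 89)

Answer: (7, 104, 89, 89)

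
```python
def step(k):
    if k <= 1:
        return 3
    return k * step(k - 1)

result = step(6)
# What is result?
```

step(6) = 6 * 5 * 4 * 3 * 2 * 3 = 2160

Answer: 2160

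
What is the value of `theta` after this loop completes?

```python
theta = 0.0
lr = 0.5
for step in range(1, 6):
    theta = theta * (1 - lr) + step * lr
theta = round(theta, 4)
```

Moving average with lr=0.5
`theta` takes the values: 0.0 → 0.5 → 1.25 → 2.125 → 3.0625 → 4.03125 → 4.0312

Answer: 4.0312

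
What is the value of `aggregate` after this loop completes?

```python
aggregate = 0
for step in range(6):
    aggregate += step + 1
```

Start at 0, add 1 to 6 = 21
`aggregate` takes the values: 0 → 1 → 3 → 6 → 10 → 15 → 21

Answer: 21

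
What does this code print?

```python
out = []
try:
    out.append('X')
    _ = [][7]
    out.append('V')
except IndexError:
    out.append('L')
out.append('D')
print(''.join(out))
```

Execution trace: 'X' (try body) → 'L' (except IndexError) → 'D' (after the try/except). Output: XLD

Answer: XLD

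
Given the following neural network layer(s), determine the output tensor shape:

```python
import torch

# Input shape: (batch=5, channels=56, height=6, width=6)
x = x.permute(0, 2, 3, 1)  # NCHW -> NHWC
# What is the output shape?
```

Input: (5, 56, 6, 6) -> Output: (5, 6, 6, 56)

Answer: (5, 6, 6, 56)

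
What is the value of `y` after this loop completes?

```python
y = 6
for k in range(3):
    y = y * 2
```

Multiply by 2, 3 times: 6 * 2^3 = 48
`y` takes the values: 6 → 12 → 24 → 48

Answer: 48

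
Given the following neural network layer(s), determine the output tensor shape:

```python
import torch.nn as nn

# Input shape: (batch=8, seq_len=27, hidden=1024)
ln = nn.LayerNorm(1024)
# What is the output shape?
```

Input: (8, 27, 1024) -> Output: (8, 27, 1024)

Answer: (8, 27, 1024)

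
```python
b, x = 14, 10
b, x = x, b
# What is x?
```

Trace:
`b, x = 14, 10` → b = 14; x = 10
`b, x = x, b` → b = 10; x = 14
So x = 14

Answer: 14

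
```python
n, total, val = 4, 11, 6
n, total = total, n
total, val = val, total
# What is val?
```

Trace:
`n, total, val = 4, 11, 6` → n = 4; total = 11; val = 6
`n, total = total, n` → n = 11; total = 4
`total, val = val, total` → total = 6; val = 4
So val = 4

Answer: 4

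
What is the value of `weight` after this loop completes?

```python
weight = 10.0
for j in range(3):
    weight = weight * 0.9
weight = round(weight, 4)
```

Exponential decay: 10.0 * 0.9^3
`weight` takes the values: 10.0 → 9.0 → 8.1 → 7.29

Answer: 7.29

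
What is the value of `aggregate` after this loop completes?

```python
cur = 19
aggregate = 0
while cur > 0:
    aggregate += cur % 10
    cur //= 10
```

Sum digits of 19
`aggregate` takes the values: 0 → 9 → 10

Answer: 10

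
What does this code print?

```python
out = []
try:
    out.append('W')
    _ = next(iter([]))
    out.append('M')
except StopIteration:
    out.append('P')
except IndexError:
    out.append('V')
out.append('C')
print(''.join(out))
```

Execution trace: 'W' (try body) → 'P' (except StopIteration) → 'C' (after the try/except). Output: WPC

Answer: WPC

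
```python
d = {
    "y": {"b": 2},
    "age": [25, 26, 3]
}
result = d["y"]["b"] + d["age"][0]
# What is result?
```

Trace:
`d = { ...` → d = {'y': {'b': 2}, 'age': [25, 26, 3]}
`result = d["y"]["b"] + d["age"][0]` → result = 27
So result = 27

Answer: 27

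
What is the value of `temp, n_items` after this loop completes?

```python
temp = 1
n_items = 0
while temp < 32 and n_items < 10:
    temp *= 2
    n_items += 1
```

Double until >= 32 or 10 iterations
`temp, n_items` takes the values: (1, 0) → (2, 0) → (2, 1) → (4, 1) → (4, 2) → (8, 2) → (8, 3) → (16, 3) → (16, 4) → (32, 4) → (32, 5)

Answer: 32, 5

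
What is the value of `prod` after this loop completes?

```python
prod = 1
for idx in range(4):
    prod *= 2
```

2^4 = 16
`prod` takes the values: 1 → 2 → 4 → 8 → 16

Answer: 16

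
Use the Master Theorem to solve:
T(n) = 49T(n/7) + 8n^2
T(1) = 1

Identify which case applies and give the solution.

a=49, b=7, f(n)=8n^2. log_7(49) = 2. Since c=2 = 2, Case 2 applies: T(n) = Θ(n^log_b(a) · log n) = O(n^2 log n).

Answer: O(n^2 log n) - Case 2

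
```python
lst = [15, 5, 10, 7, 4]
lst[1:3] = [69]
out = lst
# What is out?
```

Trace:
`lst = [15, 5, 10, 7, 4]` → lst = [15, 5, 10, 7, 4]
`lst[1:3] = [69]` → lst = [15, 69, 7, 4]
`out = lst` → out = [15, 69, 7, 4]
So out = [15, 69, 7, 4]

Answer: [15, 69, 7, 4]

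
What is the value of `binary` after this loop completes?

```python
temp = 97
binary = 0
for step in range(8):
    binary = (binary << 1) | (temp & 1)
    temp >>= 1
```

Reverse lowest 8 bits of 97
`binary` takes the values: 0 → 1 → 2 → 4 → 8 → 16 → 33 → 67 → 134

Answer: 134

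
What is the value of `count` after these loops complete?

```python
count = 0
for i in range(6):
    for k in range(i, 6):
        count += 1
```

Upper triangle: 6 + 5 + ... + 1
`count` takes the values: 0 → 1 → 2 → 3 → 4 → 5 → 6 → 7 → 8 → 9 → 10 → 11 → 12 → 13 → 14 → 15 → 16 → 17 → 18 → 19 → 20 → 21

Answer: 21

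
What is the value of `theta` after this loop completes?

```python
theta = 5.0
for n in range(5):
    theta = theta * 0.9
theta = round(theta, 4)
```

Exponential decay: 5.0 * 0.9^5
`theta` takes the values: 5.0 → 4.5 → 4.05 → 3.645 → 3.2805 → 2.95245 → 2.9525

Answer: 2.9525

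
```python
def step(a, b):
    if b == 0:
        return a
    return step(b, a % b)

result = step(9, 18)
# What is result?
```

step(9, 18) -> step(18, 9) -> step(9, 0) -> 9

Answer: 9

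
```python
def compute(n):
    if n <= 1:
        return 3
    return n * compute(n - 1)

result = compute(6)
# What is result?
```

compute(6) = 6 * 5 * 4 * 3 * 2 * 3 = 2160

Answer: 2160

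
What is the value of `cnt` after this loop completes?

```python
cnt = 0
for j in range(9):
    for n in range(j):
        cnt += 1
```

Triangle number: 0+1+2+...+8
`cnt` takes the values: 0 → 1 → 2 → 3 → 4 → 5 → 6 → 7 → 8 → 9 → 10 → 11 → 12 → 13 → 14 → 15 → 16 → 17 → 18 → 19 → 20 → 21 → 22 → 23 → 24 → 25 → 26 → 27 → 28 → 29 → 30 → 31 → 32 → 33 → 34 → 35 → 36

Answer: 36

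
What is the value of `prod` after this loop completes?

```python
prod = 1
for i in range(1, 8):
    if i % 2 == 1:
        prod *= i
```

Product of odd numbers 1 to 7
`prod` takes the values: 1 → 3 → 15 → 105

Answer: 105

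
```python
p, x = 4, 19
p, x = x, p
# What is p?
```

Trace:
`p, x = 4, 19` → p = 4; x = 19
`p, x = x, p` → p = 19; x = 4
So p = 19

Answer: 19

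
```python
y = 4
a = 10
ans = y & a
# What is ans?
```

Trace:
`y = 4` → y = 4
`a = 10` → a = 10
`ans = y & a` → ans = 0
So ans = 0

Answer: 0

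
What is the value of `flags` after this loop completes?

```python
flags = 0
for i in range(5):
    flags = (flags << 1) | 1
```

Build 5 consecutive 1-bits: 0b11111
`flags` takes the values: 0 → 1 → 3 → 7 → 15 → 31

Answer: 31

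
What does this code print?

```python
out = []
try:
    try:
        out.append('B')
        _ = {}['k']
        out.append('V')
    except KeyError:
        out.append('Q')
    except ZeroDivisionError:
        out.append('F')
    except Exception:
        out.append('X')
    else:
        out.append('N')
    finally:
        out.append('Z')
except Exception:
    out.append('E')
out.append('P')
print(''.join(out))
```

Execution trace: 'B' (inner try body) → 'Q' (inner except KeyError) → 'Z' (inner finally) → 'P' (after the try/except). Output: BQZP

Answer: BQZP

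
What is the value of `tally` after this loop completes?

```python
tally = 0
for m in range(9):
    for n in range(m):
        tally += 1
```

Triangle number: 0+1+2+...+8
`tally` takes the values: 0 → 1 → 2 → 3 → 4 → 5 → 6 → 7 → 8 → 9 → 10 → 11 → 12 → 13 → 14 → 15 → 16 → 17 → 18 → 19 → 20 → 21 → 22 → 23 → 24 → 25 → 26 → 27 → 28 → 29 → 30 → 31 → 32 → 33 → 34 → 35 → 36

Answer: 36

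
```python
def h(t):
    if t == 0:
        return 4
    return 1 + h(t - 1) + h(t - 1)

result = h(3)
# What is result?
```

h(t) = 1 + 2·h(t-1), h(0)=4. Closed form: (4+1)·2^3 - 1 = 39.

Answer: 39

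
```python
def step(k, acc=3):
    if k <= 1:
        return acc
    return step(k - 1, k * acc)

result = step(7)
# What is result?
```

Accumulator trace (n, acc): (7, 3) -> (6, 21) -> (5, 126) -> (4, 630) -> (3, 2520) -> (2, 7560) -> (1, 15120) -> return 15120

Answer: 15120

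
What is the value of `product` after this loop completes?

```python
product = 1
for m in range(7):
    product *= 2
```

2^7 = 128
`product` takes the values: 1 → 2 → 4 → 8 → 16 → 32 → 64 → 128

Answer: 128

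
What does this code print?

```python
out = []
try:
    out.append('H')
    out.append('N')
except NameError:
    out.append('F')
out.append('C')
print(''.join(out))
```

Execution trace: 'H' (try body) → 'N' (try body, no exception) → 'C' (after the try/except). Output: HNC

Answer: HNC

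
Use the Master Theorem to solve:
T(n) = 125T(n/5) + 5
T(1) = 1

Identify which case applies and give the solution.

a=125, b=5, f(n)=5. log_5(125) = 3. Since c=0 < 3, Case 1 applies: T(n) = Θ(n^log_b(a)) = O(n^3).

Answer: O(n^3) - Case 1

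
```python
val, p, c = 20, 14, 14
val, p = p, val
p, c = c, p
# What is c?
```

Trace:
`val, p, c = 20, 14, 14` → val = 20; p = 14; c = 14
`val, p = p, val` → val = 14; p = 20
`p, c = c, p` → p = 14; c = 20
So c = 20

Answer: 20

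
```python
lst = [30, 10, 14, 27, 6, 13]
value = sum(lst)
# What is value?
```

Trace:
`lst = [30, 10, 14, 27, 6, 13]` → lst = [30, 10, 14, 27, 6, 13]
`value = sum(lst)` → value = 100
So value = 100

Answer: 100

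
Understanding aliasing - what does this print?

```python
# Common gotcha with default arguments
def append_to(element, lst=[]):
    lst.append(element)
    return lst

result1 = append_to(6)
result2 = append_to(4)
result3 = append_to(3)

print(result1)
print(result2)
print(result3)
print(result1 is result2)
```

Key concept: mutable default argument gotcha.
Step by step:
`result1 = append_to(6)` → result1 = [6]
`result2 = append_to(4)` → result1 = [6, 4] (same object as result2); result2 = [6, 4] (same object as result1)
`result3 = append_to(3)` → result1 = [6, 4, 3] (same object as result2, result3); result2 = [6, 4, 3] (same object as result1, result3); result3 = [6, 4, 3] (same object as result1, result2)
`print(result1)` → prints [6, 4, 3]
`print(result2)` → prints [6, 4, 3]
`print(result3)` → prints [6, 4, 3]
`print(result1 is result2)` → prints True

Answer:
[6, 4, 3]
[6, 4, 3]
[6, 4, 3]
True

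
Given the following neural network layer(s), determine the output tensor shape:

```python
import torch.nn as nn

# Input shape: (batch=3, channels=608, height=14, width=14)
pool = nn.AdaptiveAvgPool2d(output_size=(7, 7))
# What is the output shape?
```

Input: (3, 608, 14, 14) -> Output: (3, 608, 7, 7)

Answer: (3, 608, 7, 7)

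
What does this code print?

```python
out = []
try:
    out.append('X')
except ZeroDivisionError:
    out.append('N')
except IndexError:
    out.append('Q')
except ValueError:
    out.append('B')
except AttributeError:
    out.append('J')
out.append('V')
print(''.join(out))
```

Execution trace: 'X' (try body, no exception) → 'V' (after the try/except). Output: XV

Answer: XV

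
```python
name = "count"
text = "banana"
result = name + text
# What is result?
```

Trace:
`name = "count"` → name = 'count'
`text = "banana"` → text = 'banana'
`result = name + text` → result = 'countbanana'
So result = 'countbanana'

Answer: 'countbanana'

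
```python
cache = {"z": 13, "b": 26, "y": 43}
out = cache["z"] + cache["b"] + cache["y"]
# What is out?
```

Trace:
`cache = {"z": 13, "b": 26, "y": 43}` → cache = {'z': 13, 'b': 26, 'y': 43}
`out = cache["z"] + cache["b"] + cache["y"]` → out = 82
So out = 82

Answer: 82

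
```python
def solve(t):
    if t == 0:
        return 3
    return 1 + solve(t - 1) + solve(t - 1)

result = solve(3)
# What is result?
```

solve(t) = 1 + 2·solve(t-1), solve(0)=3. Closed form: (3+1)·2^3 - 1 = 31.

Answer: 31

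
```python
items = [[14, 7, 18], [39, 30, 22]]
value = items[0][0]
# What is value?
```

Trace:
`items = [[14, 7, 18], [39, 30, 22]]` → items = [[14, 7, 18], [39, 30, 22]]
`value = items[0][0]` → value = 14
So value = 14

Answer: 14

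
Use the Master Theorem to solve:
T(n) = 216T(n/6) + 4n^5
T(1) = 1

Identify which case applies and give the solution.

a=216, b=6, f(n)=4n^5. log_6(216) = 3. Since c=5 > 3 and the regularity condition holds (216(n/6)^5 = (216/6^5)n^5 with 216/6^5 < 1), Case 3 applies: T(n) = Θ(f(n)) = O(n^5).

Answer: O(n^5) - Case 3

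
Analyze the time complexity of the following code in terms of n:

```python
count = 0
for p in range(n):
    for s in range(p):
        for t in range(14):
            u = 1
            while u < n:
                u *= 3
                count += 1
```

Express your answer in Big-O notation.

Each loop level contributes: n × n × 1 × log n. Multiplying the contributions gives O(n^2 log n).

Answer: O(n^2 log n)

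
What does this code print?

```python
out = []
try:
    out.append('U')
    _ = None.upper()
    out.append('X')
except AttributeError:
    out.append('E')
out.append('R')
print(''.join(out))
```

Execution trace: 'U' (try body) → 'E' (except AttributeError) → 'R' (after the try/except). Output: UER

Answer: UER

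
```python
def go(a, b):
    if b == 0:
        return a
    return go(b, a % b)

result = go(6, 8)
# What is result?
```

go(6, 8) -> go(8, 6) -> go(6, 2) -> go(2, 0) -> 2

Answer: 2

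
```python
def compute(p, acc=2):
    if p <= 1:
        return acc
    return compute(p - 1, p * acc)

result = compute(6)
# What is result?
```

Accumulator trace (n, acc): (6, 2) -> (5, 12) -> (4, 60) -> (3, 240) -> (2, 720) -> (1, 1440) -> return 1440

Answer: 1440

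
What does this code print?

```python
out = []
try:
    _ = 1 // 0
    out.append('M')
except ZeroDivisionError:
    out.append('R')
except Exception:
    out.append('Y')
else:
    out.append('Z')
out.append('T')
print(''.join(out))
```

Execution trace: 'R' (except ZeroDivisionError) → 'T' (after the try/except). Output: RT

Answer: RT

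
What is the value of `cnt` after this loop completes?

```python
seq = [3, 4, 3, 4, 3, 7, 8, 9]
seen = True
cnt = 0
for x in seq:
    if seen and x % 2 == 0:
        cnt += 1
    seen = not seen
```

Count even values at even positions
`cnt` takes the values: 0 → 1

Answer: 1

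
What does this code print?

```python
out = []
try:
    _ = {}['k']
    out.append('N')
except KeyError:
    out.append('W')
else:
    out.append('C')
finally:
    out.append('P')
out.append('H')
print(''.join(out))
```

Execution trace: 'W' (except KeyError) → 'P' (finally) → 'H' (after the try/except). Output: WPH

Answer: WPH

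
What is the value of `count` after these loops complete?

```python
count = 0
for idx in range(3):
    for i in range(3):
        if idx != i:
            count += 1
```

3² - 3 (exclude diagonal)
`count` takes the values: 0 → 1 → 2 → 3 → 4 → 5 → 6

Answer: 6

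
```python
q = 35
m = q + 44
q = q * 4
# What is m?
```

Trace:
`q = 35` → q = 35
`m = q + 44` → m = 79
`q = q * 4` → q = 140
So m = 79

Answer: 79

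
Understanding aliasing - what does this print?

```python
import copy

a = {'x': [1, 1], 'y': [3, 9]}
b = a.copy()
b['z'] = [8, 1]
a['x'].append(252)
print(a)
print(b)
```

Key concept: shallow copy of dict with mutable values.
Step by step:
`a = {'x': [1, 1], 'y': [3, 9]}` → a = {'x': [1, 1], 'y': [3, 9]}
`b = a.copy()` → b = {'x': [1, 1], 'y': [3, 9]}
`b['z'] = [8, 1]` → b = {'x': [1, 1], 'y': [3, 9], 'z': [8, 1]}
`a['x'].append(252)` → a = {'x': [1, 1, 252], 'y': [3, 9]}; b = {'x': [1, 1, 252], 'y': [3, 9], 'z': [8, 1]}
`print(a)` → prints {'x': [1, 1, 252], 'y': [3, 9]}
`print(b)` → prints {'x': [1, 1, 252], 'y': [3, 9], 'z': [8, 1]}

Answer:
{'x': [1, 1, 252], 'y': [3, 9]}
{'x': [1, 1, 252], 'y': [3, 9], 'z': [8, 1]}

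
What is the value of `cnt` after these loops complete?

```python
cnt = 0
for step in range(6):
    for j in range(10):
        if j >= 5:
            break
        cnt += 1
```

Inner breaks at 5, outer runs 6 times
`cnt` takes the values: 0 → 1 → 2 → 3 → 4 → 5 → 6 → 7 → 8 → 9 → 10 → 11 → 12 → 13 → 14 → 15 → 16 → 17 → 18 → 19 → 20 → 21 → 22 → 23 → 24 → 25 → 26 → 27 → 28 → 29 → 30

Answer: 30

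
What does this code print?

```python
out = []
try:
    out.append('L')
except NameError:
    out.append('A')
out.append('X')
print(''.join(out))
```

Execution trace: 'L' (try body, no exception) → 'X' (after the try/except). Output: LX

Answer: LX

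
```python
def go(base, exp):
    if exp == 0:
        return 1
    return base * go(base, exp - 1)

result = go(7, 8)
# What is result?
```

go(7, 8) = 7 * 7 * 7 * 7 * 7 * 7 * 7 * 7 = 5764801

Answer: 5764801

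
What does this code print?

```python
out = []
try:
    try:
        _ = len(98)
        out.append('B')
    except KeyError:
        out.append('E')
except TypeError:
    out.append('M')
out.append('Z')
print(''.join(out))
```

Execution trace: 'M' (outer except TypeError) → 'Z' (after the try/except). Output: MZ

Answer: MZ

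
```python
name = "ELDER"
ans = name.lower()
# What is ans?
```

Trace:
`name = "ELDER"` → name = 'ELDER'
`ans = name.lower()` → ans = 'elder'
So ans = 'elder'

Answer: 'elder'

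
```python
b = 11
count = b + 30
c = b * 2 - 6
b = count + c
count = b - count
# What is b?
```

Trace:
`b = 11` → b = 11
`count = b + 30` → count = 41
`c = b * 2 - 6` → c = 16
`b = count + c` → b = 57
`count = b - count` → count = 16
So b = 57

Answer: 57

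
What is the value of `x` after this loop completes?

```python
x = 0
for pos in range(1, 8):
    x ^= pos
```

XOR of 1 to 7
`x` takes the values: 0 → 1 → 3 → 0 → 4 → 1 → 7 → 0

Answer: 0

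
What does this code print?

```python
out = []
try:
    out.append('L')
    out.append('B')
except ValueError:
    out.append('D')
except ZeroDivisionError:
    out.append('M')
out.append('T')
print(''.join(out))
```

Execution trace: 'L' (try body) → 'B' (try body, no exception) → 'T' (after the try/except). Output: LBT

Answer: LBT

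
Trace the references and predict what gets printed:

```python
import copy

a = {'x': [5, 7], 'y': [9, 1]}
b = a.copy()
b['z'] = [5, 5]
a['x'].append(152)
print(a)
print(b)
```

Key concept: shallow copy of dict with mutable values.
Step by step:
`a = {'x': [5, 7], 'y': [9, 1]}` → a = {'x': [5, 7], 'y': [9, 1]}
`b = a.copy()` → b = {'x': [5, 7], 'y': [9, 1]}
`b['z'] = [5, 5]` → b = {'x': [5, 7], 'y': [9, 1], 'z': [5, 5]}
`a['x'].append(152)` → a = {'x': [5, 7, 152], 'y': [9, 1]}; b = {'x': [5, 7, 152], 'y': [9, 1], 'z': [5, 5]}
`print(a)` → prints {'x': [5, 7, 152], 'y': [9, 1]}
`print(b)` → prints {'x': [5, 7, 152], 'y': [9, 1], 'z': [5, 5]}

Answer:
{'x': [5, 7, 152], 'y': [9, 1]}
{'x': [5, 7, 152], 'y': [9, 1], 'z': [5, 5]}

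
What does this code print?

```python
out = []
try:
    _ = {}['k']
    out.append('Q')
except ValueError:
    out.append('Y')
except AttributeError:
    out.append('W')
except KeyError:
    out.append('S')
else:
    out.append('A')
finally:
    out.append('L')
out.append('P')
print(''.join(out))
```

Execution trace: 'S' (except KeyError) → 'L' (finally) → 'P' (after the try/except). Output: SLP

Answer: SLP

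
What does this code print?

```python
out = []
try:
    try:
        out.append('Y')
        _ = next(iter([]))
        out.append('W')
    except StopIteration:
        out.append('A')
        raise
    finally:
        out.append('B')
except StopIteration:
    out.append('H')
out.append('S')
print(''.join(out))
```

Execution trace: 'Y' (inner try body) → 'A' (inner except StopIteration) → 'B' (inner finally) → 'H' (outer except StopIteration) → 'S' (after the try/except). Output: YABHS

Answer: YABHS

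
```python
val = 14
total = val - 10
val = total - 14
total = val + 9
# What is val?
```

Trace:
`val = 14` → val = 14
`total = val - 10` → total = 4
`val = total - 14` → val = -10
`total = val + 9` → total = -1
So val = -10

Answer: -10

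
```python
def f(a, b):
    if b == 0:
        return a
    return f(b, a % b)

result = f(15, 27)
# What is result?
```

f(15, 27) -> f(27, 15) -> f(15, 12) -> f(12, 3) -> f(3, 0) -> 3

Answer: 3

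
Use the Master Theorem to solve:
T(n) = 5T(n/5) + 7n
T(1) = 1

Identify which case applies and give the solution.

a=5, b=5, f(n)=7n. log_5(5) = 1. Since c=1 = 1, Case 2 applies: T(n) = Θ(n^log_b(a) · log n) = O(n log n).

Answer: O(n log n) - Case 2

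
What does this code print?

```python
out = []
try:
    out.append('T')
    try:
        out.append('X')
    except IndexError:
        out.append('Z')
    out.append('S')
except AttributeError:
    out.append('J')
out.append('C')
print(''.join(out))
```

Execution trace: 'T' (try body) → 'X' (inner try body, no exception) → 'S' (try body, no exception) → 'C' (after the try/except). Output: TXSC

Answer: TXSC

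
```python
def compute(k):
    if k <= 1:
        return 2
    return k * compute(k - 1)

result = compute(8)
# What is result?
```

compute(8) = 8 * 7 * 6 * 5 * 4 * 3 * 2 * 2 = 80640

Answer: 80640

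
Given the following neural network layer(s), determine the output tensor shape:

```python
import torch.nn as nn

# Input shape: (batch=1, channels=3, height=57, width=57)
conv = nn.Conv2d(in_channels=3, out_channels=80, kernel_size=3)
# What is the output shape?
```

Input: (1, 3, 57, 57) -> Output: (1, 80, 55, 55)

Answer: (1, 80, 55, 55)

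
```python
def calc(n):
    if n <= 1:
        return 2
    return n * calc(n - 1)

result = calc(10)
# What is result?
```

calc(10) = 10 * 9 * 8 * 7 * 6 * 5 * 4 * 3 * 2 * 2 = 7257600

Answer: 7257600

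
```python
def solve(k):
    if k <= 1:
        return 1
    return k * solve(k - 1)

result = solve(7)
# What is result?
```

solve(7) = 7 * 6 * 5 * 4 * 3 * 2 * 1 = 5040

Answer: 5040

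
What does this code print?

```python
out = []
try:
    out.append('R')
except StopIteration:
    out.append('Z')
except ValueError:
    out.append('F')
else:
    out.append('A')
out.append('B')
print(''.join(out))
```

Execution trace: 'R' (try body, no exception) → 'A' (else) → 'B' (after the try/except). Output: RAB

Answer: RAB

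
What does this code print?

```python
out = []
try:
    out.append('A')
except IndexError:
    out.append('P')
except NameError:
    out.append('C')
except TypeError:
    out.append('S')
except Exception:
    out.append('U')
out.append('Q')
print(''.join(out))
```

Execution trace: 'A' (try body, no exception) → 'Q' (after the try/except). Output: AQ

Answer: AQ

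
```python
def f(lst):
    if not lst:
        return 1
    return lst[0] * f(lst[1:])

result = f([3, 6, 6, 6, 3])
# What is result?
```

Product over [3, 6, 6, 6, 3] = 3 * 6 * 6 * 6 * 3 = 1944

Answer: 1944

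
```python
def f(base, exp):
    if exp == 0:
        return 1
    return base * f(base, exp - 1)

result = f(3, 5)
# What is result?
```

f(3, 5) = 3 * 3 * 3 * 3 * 3 = 243

Answer: 243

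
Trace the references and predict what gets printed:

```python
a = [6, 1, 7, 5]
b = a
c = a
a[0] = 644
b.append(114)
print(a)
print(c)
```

Key concept: multiple aliases.
Step by step:
`a = [6, 1, 7, 5]` → a = [6, 1, 7, 5]
`b = a` → b = [6, 1, 7, 5] (same object as a)
`c = a` → c = [6, 1, 7, 5] (same object as a, b)
`a[0] = 644` → a = [644, 1, 7, 5] (same object as b, c); b = [644, 1, 7, 5] (same object as a, c); c = [644, 1, 7, 5] (same object as a, b)
`b.append(114)` → a = [644, 1, 7, 5, 114] (same object as b, c); b = [644, 1, 7, 5, 114] (same object as a, c); c = [644, 1, 7, 5, 114] (same object as a, b)
`print(a)` → prints [644, 1, 7, 5, 114]
`print(c)` → prints [644, 1, 7, 5, 114]

Answer:
[644, 1, 7, 5, 114]
[644, 1, 7, 5, 114]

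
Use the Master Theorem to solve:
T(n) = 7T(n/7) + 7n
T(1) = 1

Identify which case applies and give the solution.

a=7, b=7, f(n)=7n. log_7(7) = 1. Since c=1 = 1, Case 2 applies: T(n) = Θ(n^log_b(a) · log n) = O(n log n).

Answer: O(n log n) - Case 2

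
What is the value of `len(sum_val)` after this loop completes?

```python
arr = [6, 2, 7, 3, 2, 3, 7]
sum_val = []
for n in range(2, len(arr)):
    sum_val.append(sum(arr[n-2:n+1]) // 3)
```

Number of 3-element averages
`sum_val` takes the values: [] → [5] → [5, 4] → [5, 4, 4] → [5, 4, 4, 2] → [5, 4, 4, 2, 4]
So `len(sum_val)` = 5

Answer: 5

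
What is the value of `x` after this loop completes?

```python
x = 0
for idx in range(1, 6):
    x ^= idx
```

XOR of 1 to 5
`x` takes the values: 0 → 1 → 3 → 0 → 4 → 1

Answer: 1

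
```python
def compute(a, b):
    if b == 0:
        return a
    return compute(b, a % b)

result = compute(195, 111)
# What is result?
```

compute(195, 111) -> compute(111, 84) -> compute(84, 27) -> compute(27, 3) -> compute(3, 0) -> 3

Answer: 3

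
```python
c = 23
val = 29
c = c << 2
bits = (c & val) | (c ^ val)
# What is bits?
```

Trace:
`c = 23` → c = 23
`val = 29` → val = 29
`c = c << 2` → c = 92
`bits = (c & val) | (c ^ val)` → bits = 93
So bits = 93

Answer: 93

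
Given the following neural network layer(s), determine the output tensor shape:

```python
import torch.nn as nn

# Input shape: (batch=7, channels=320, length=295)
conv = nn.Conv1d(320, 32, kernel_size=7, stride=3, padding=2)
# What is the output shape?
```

Input: (7, 320, 295) -> Output: (7, 32, 98)

Answer: (7, 32, 98)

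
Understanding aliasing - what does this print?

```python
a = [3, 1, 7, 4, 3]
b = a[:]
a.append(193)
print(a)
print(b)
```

Key concept: slice [:] creates copy.
Step by step:
`a = [3, 1, 7, 4, 3]` → a = [3, 1, 7, 4, 3]
`b = a[:]` → b = [3, 1, 7, 4, 3]
`a.append(193)` → a = [3, 1, 7, 4, 3, 193]
`print(a)` → prints [3, 1, 7, 4, 3, 193]
`print(b)` → prints [3, 1, 7, 4, 3]

Answer:
[3, 1, 7, 4, 3, 193]
[3, 1, 7, 4, 3]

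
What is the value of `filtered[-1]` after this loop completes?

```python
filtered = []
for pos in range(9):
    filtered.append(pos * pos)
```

Last element of squares 0 to 8
`filtered` takes the values: [] → [0] → [0, 1] → [0, 1, 4] → [0, 1, 4, 9] → [0, 1, 4, 9, 16] → [0, 1, 4, 9, 16, 25] → [0, 1, 4, 9, 16, 25, 36] → [0, 1, 4, 9, 16, 25, 36, 49] → [0, 1, 4, 9, 16, 25, 36, 49, 64]
So `filtered[-1]` = 64

Answer: 64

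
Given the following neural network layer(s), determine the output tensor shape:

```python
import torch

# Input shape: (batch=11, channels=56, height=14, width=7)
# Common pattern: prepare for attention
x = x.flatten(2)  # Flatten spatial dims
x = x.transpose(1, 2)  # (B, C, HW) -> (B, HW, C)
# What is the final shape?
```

Input: (11, 56, 14, 7) -> after flatten(2): (11, 56, 98) -> Output: (11, 98, 56)

Answer: (11, 98, 56)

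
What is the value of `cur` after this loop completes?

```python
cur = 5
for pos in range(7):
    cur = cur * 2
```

Multiply by 2, 7 times: 5 * 2^7 = 640
`cur` takes the values: 5 → 10 → 20 → 40 → 80 → 160 → 320 → 640

Answer: 640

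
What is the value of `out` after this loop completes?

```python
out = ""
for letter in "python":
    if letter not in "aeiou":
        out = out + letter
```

Remove vowels from 'python'
`out` takes the values: "" → "p" → "py" → "pyt" → "pyth" → "pythn"

Answer: "pythn"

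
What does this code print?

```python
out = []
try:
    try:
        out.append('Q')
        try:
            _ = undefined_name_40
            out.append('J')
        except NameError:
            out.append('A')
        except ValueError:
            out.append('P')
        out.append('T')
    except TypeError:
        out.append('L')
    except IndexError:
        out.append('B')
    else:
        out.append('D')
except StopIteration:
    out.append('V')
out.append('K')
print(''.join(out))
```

Execution trace: 'Q' (try body) → 'A' (inner except NameError) → 'T' (try body, no exception) → 'D' (else) → 'K' (after the try/except). Output: QATDK

Answer: QATDK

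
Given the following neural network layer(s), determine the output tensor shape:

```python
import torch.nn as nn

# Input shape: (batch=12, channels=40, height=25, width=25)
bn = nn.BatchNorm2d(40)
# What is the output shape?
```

Input: (12, 40, 25, 25) -> Output: (12, 40, 25, 25)

Answer: (12, 40, 25, 25)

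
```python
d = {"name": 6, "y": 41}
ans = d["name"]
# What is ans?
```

Trace:
`d = {"name": 6, "y": 41}` → d = {'name': 6, 'y': 41}
`ans = d["name"]` → ans = 6
So ans = 6

Answer: 6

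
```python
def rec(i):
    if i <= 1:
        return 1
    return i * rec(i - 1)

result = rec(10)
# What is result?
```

rec(10) = 10 * 9 * 8 * 7 * 6 * 5 * 4 * 3 * 2 * 1 = 3628800

Answer: 3628800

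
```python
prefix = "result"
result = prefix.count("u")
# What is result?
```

Trace:
`prefix = "result"` → prefix = 'result'
`result = prefix.count("u")` → result = 1
So result = 1

Answer: 1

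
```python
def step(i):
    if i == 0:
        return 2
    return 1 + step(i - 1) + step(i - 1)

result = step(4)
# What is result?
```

step(i) = 1 + 2·step(i-1), step(0)=2. Closed form: (2+1)·2^4 - 1 = 47.

Answer: 47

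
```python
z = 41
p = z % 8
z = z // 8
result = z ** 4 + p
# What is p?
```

Trace:
`z = 41` → z = 41
`p = z % 8` → p = 1
`z = z // 8` → z = 5
`result = z ** 4 + p` → result = 626
So p = 1

Answer: 1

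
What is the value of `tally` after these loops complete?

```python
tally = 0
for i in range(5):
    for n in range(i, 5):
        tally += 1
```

Upper triangle: 5 + 4 + ... + 1
`tally` takes the values: 0 → 1 → 2 → 3 → 4 → 5 → 6 → 7 → 8 → 9 → 10 → 11 → 12 → 13 → 14 → 15

Answer: 15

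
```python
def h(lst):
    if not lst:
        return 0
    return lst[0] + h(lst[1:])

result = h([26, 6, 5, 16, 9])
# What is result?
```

26 + 6 + 5 + 16 + 9 + 0 = 62

Answer: 62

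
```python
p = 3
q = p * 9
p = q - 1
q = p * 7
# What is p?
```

Trace:
`p = 3` → p = 3
`q = p * 9` → q = 27
`p = q - 1` → p = 26
`q = p * 7` → q = 182
So p = 26

Answer: 26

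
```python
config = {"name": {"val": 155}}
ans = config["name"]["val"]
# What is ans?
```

Trace:
`config = {"name": {"val": 155}}` → config = {'name': {'val': 155}}
`ans = config["name"]["val"]` → ans = 155
So ans = 155

Answer: 155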